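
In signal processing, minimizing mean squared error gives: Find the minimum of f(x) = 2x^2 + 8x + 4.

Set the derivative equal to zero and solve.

f(x) = 2x^2 + 8x + 4
f'(x) = 4x + (8) = 0
x = -8/4 = -2
f(-2) = -4
Since f''(x) = 4 > 0, this is a minimum.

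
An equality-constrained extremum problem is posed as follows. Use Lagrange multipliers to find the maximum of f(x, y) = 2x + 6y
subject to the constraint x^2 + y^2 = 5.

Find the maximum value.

Set up Lagrange conditions: grad f = lambda * grad g
  2 = 2*lambda*x
  6 = 2*lambda*y
From these: x/y = 2/6, so x = 2t, y = 6t for some t.
Substitute into constraint: (2t)^2 + (6t)^2 = 5
  t^2 * 40 = 5
  t = sqrt(5/40)
Maximum = 2*x + 6*y = (2^2 + 6^2)*t = 40 * sqrt(5/40) = sqrt(200)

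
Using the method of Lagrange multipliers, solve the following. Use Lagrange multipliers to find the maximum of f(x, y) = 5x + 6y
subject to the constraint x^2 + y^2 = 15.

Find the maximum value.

Set up Lagrange conditions: grad f = lambda * grad g
  5 = 2*lambda*x
  6 = 2*lambda*y
From these: x/y = 5/6, so x = 5t, y = 6t for some t.
Substitute into constraint: (5t)^2 + (6t)^2 = 15
  t^2 * 61 = 15
  t = sqrt(15/61)
Maximum = 5*x + 6*y = (5^2 + 6^2)*t = 61 * sqrt(15/61) = sqrt(915)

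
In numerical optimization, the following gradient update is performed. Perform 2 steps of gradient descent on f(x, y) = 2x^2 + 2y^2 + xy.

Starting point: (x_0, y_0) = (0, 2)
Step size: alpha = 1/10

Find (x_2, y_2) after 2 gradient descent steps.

f(x,y) = 2x^2 + 2y^2 + xy
grad_x = 4x + 1y, grad_y = 4y + 1x
Step 1: grad = (2, 8), (-1/5, 6/5)
Step 2: grad = (2/5, 23/5), (-6/25, 37/50)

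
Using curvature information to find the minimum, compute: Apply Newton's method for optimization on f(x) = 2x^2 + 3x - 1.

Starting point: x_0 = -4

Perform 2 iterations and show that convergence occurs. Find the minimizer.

f(x) = 2x^2 + 3x - 1, f'(x) = 4x + (3), f''(x) = 4
Step 1: f'(-4) = -13, x_1 = -4 - -13/4 = -3/4
Step 2: f'(-3/4) = 0, x_2 = -3/4 (converged)
Newton's method converges in 1 step for quadratics.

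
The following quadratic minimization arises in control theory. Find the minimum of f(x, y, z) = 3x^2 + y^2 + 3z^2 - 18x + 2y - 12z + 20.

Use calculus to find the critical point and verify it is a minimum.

f(x,y,z) = 3x^2 + y^2 + 3z^2 - 18x + 2y - 12z + 20
df/dx = 6x + (-18) = 0 => x = 3
df/dy = 2y + (2) = 0 => y = -1
df/dz = 6z + (-12) = 0 => z = 2
f(3,-1,2) = 3*(3)^2 + 1*(-1)^2 + 3*(2)^2 + -18*(3) + 2*(-1) + -12*(2) + 20 = -20
Hessian is diagonal with entries 6, 2, 6 > 0, confirmed minimum.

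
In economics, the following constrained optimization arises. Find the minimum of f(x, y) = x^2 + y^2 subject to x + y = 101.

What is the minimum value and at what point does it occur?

Substitute y = 101 - x into f(x,y) = x^2 + y^2:
g(x) = x^2 + (101 - x)^2 = 2x^2 - 202x + 10201
g'(x) = 4x - 202 = 0  =>  x = 101/2
y = 101 - 101/2 = 101/2
Minimum value = (101/2)^2 + (101/2)^2 = 10201/2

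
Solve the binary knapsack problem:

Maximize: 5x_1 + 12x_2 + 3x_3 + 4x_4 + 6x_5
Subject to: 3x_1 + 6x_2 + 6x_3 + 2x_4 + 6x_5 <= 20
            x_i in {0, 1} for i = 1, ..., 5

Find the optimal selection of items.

Items: item 1 (v=5, w=3), item 2 (v=12, w=6), item 3 (v=3, w=6), item 4 (v=4, w=2), item 5 (v=6, w=6)
Capacity: 20
Checking all 32 subsets (w = total weight, v = total value):
  {}: w = 0, v = 0
  {1}: w = 3, v = 5
  {2}: w = 6, v = 12
  {3}: w = 6, v = 3
  {4}: w = 2, v = 4
  {5}: w = 6, v = 6
  {1, 2}: w = 9, v = 17
  {1, 3}: w = 9, v = 8
  {1, 4}: w = 5, v = 9
  {1, 5}: w = 9, v = 11
  {2, 3}: w = 12, v = 15
  {2, 4}: w = 8, v = 16
  {2, 5}: w = 12, v = 18
  {3, 4}: w = 8, v = 7
  {3, 5}: w = 12, v = 9
  {4, 5}: w = 8, v = 10
  {1, 2, 3}: w = 15, v = 20
  {1, 2, 4}: w = 11, v = 21
  {1, 2, 5}: w = 15, v = 23
  {1, 3, 4}: w = 11, v = 12
  {1, 3, 5}: w = 15, v = 14
  {1, 4, 5}: w = 11, v = 15
  {2, 3, 4}: w = 14, v = 19
  {2, 3, 5}: w = 18, v = 21
  {2, 4, 5}: w = 14, v = 22
  {3, 4, 5}: w = 14, v = 13
  {1, 2, 3, 4}: w = 17, v = 24
  {1, 2, 3, 5}: w = 21 > 20, infeasible
  {1, 2, 4, 5}: w = 17, v = 27
  {1, 3, 4, 5}: w = 17, v = 18
  {2, 3, 4, 5}: w = 20, v = 25
  {1, 2, 3, 4, 5}: w = 23 > 20, infeasible
Best feasible subset: items [1, 2, 4, 5]
Total weight: 17 <= 20, total value: 27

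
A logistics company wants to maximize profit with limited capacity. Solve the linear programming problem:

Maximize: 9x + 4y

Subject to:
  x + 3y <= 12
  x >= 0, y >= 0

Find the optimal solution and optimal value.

The feasible region has vertices at [(0, 0), (12, 0), (0, 4)].
Checking objective 9x + 4y at each vertex:
  (0, 0): 9*0 + 4*0 = 0
  (12, 0): 9*12 + 4*0 = 108
  (0, 4): 9*0 + 4*4 = 16
Maximum is 108 at (12, 0).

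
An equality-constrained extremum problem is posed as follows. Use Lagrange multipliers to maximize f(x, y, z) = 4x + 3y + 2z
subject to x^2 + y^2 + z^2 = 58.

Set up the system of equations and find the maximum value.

Lagrange conditions: 4 = 2*lambda*x, 3 = 2*lambda*y, 2 = 2*lambda*z
So x:4 = y:3 = z:2, i.e. x = 4t, y = 3t, z = 2t
Constraint: t^2*(4^2 + 3^2 + 2^2) = 58
  t^2 * 29 = 58  =>  t = sqrt(2)
Maximum = 4*4t + 3*3t + 2*2t = 29*sqrt(2) = sqrt(1682)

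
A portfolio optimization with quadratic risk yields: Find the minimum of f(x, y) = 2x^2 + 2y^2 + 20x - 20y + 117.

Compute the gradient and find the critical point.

f(x,y) = 2x^2 + 2y^2 + 20x - 20y + 117
df/dx = 4x + (20) = 0  =>  x = -5
df/dy = 4y + (-20) = 0  =>  y = 5
f(-5, 5) = 2*(-5)^2 + 2*(5)^2 + 20*(-5) + -20*(5) + 117 = 17
Hessian is diagonal with entries 4, 4 > 0, so this is a minimum.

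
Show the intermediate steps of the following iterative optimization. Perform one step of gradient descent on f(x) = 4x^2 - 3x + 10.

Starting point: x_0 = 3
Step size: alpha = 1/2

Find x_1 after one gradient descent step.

f(x) = 4x^2 - 3x + 10
f'(x) = 8x - 3
f'(3) = 8*3 + (-3) = 21
x_1 = x_0 - alpha * f'(x_0) = 3 - 1/2 * 21 = -15/2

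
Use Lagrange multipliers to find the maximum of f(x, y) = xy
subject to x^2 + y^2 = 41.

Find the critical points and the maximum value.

Lagrange conditions: y = 2*lambda*x and x = 2*lambda*y
If x = 0 then y = 0, violating the constraint, so x, y != 0.
Dividing: y/x = x/y => x^2 = y^2 => y = x or y = -x
Constraint: 2x^2 = 41 => x^2 = 41/2 => x = +/-sqrt(41/2)
Critical points: (sqrt(41/2), sqrt(41/2)), (-sqrt(41/2), -sqrt(41/2)), (sqrt(41/2), -sqrt(41/2)), (-sqrt(41/2), sqrt(41/2))
  y = x:  xy = x^2 = 41/2  at (sqrt(41/2), sqrt(41/2)) and (-sqrt(41/2), -sqrt(41/2))
  y = -x: xy = -x^2 = -41/2 at (sqrt(41/2), -sqrt(41/2)) and (-sqrt(41/2), sqrt(41/2))
Maximum xy = 41/2 at (sqrt(41/2), sqrt(41/2)) and (-sqrt(41/2), -sqrt(41/2))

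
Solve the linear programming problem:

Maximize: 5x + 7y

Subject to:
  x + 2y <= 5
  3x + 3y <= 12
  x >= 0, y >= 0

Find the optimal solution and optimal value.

Feasible vertices: (0, 0), (0, 5/2), (3, 1), (4, 0)
Objective 5x + 7y at each:
  (0, 0): 0
  (0, 5/2): 35/2
  (3, 1): 22
  (4, 0): 20
Maximum is 22 at (3, 1).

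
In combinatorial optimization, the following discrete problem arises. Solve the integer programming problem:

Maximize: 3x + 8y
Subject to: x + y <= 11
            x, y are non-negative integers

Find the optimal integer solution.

Objective: 3x + 8y, constraint: x + y <= 11
Coefficient of y is 8 > coefficient of x is 3, so allocate the entire budget to y.
Optimal: x = 0, y = 11, value = 88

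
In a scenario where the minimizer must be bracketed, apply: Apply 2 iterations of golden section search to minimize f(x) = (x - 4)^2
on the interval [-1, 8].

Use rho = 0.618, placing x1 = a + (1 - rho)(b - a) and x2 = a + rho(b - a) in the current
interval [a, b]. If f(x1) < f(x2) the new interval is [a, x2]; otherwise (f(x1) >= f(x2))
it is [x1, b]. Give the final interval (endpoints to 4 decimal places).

Golden section search for min of f(x) = (x - 4)^2 on [-1, 8].
Each step: x1 = a + (1 - rho)(b - a), x2 = a + rho(b - a); if f(x1) < f(x2) keep [a, x2], otherwise keep [x1, b].
Step 1: [-1.0000, 8.0000], x1=2.4380 (f=2.4398), x2=4.5620 (f=0.3158); f(x1) > f(x2) => keep [2.4380, 8.0000]
Step 2: [2.4380, 8.0000], x1=4.5627 (f=0.3166), x2=5.8753 (f=3.5168); f(x1) < f(x2) => keep [2.4380, 5.8753]
Final interval: [2.4380, 5.8753]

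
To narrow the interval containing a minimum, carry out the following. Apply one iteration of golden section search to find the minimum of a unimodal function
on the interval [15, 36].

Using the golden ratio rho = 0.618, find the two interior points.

Golden section search on [15, 36].
Golden ratio rho = 0.618 (approx).
Interior points:
  x_1 = 15 + (1-0.618)*21 = 23.0220
  x_2 = 15 + 0.618*21 = 27.9780
Compare f(x_1) and f(x_2) to determine which subinterval to keep.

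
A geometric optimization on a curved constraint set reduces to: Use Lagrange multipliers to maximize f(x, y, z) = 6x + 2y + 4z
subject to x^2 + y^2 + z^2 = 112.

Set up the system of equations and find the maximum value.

Lagrange conditions: 6 = 2*lambda*x, 2 = 2*lambda*y, 4 = 2*lambda*z
So x:6 = y:2 = z:4, i.e. x = 6t, y = 2t, z = 4t
Constraint: t^2*(6^2 + 2^2 + 4^2) = 112
  t^2 * 56 = 112  =>  t = sqrt(2)
Maximum = 6*6t + 2*2t + 4*4t = 56*sqrt(2) = sqrt(6272)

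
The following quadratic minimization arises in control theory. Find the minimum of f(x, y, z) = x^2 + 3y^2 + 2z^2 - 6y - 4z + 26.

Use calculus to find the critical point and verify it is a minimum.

f(x,y,z) = x^2 + 3y^2 + 2z^2 - 6y - 4z + 26
df/dx = 2x + (0) = 0 => x = 0
df/dy = 6y + (-6) = 0 => y = 1
df/dz = 4z + (-4) = 0 => z = 1
f(0,1,1) = 1*(0)^2 + 3*(1)^2 + 2*(1)^2 + -6*(1) + -4*(1) + 26 = 21
Hessian is diagonal with entries 2, 6, 4 > 0, confirmed minimum.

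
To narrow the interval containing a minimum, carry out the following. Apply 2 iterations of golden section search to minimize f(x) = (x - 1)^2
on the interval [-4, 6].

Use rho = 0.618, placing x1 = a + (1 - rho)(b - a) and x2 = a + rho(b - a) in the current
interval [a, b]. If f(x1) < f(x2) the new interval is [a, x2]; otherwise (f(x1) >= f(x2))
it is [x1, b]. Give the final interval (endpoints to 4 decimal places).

Golden section search for min of f(x) = (x - 1)^2 on [-4, 6].
Each step: x1 = a + (1 - rho)(b - a), x2 = a + rho(b - a); if f(x1) < f(x2) keep [a, x2], otherwise keep [x1, b].
Step 1: [-4.0000, 6.0000], x1=-0.1800 (f=1.3924), x2=2.1800 (f=1.3924); f(x1) = f(x2) (tie, not '<') => keep [-0.1800, 6.0000]
Step 2: [-0.1800, 6.0000], x1=2.1808 (f=1.3942), x2=3.6392 (f=6.9656); f(x1) < f(x2) => keep [-0.1800, 3.6392]
Final interval: [-0.1800, 3.6392]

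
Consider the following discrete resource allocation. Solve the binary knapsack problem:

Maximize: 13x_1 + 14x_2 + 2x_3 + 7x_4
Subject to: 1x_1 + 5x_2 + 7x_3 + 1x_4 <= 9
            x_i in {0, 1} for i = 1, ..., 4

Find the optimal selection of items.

Items: item 1 (v=13, w=1), item 2 (v=14, w=5), item 3 (v=2, w=7), item 4 (v=7, w=1)
Capacity: 9
Checking all 16 subsets (w = total weight, v = total value):
  {}: w = 0, v = 0
  {1}: w = 1, v = 13
  {2}: w = 5, v = 14
  {3}: w = 7, v = 2
  {4}: w = 1, v = 7
  {1, 2}: w = 6, v = 27
  {1, 3}: w = 8, v = 15
  {1, 4}: w = 2, v = 20
  {2, 3}: w = 12 > 9, infeasible
  {2, 4}: w = 6, v = 21
  {3, 4}: w = 8, v = 9
  {1, 2, 3}: w = 13 > 9, infeasible
  {1, 2, 4}: w = 7, v = 34
  {1, 3, 4}: w = 9, v = 22
  {2, 3, 4}: w = 13 > 9, infeasible
  {1, 2, 3, 4}: w = 14 > 9, infeasible
Best feasible subset: items [1, 2, 4]
Total weight: 7 <= 9, total value: 34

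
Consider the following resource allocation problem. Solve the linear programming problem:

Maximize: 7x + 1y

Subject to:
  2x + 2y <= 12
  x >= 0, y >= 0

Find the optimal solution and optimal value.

The feasible region has vertices at [(0, 0), (6, 0), (0, 6)].
Checking objective 7x + 1y at each vertex:
  (0, 0): 7*0 + 1*0 = 0
  (6, 0): 7*6 + 1*0 = 42
  (0, 6): 7*0 + 1*6 = 6
Maximum is 42 at (6, 0).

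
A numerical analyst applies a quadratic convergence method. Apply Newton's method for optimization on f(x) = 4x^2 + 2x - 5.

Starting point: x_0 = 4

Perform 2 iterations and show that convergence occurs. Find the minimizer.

f(x) = 4x^2 + 2x - 5, f'(x) = 8x + (2), f''(x) = 8
Step 1: f'(4) = 34, x_1 = 4 - 34/8 = -1/4
Step 2: f'(-1/4) = 0, x_2 = -1/4 (converged)
Newton's method converges in 1 step for quadratics.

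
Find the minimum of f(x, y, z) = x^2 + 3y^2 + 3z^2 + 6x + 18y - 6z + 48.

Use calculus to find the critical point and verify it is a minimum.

f(x,y,z) = x^2 + 3y^2 + 3z^2 + 6x + 18y - 6z + 48
df/dx = 2x + (6) = 0 => x = -3
df/dy = 6y + (18) = 0 => y = -3
df/dz = 6z + (-6) = 0 => z = 1
f(-3,-3,1) = 1*(-3)^2 + 3*(-3)^2 + 3*(1)^2 + 6*(-3) + 18*(-3) + -6*(1) + 48 = 9
Hessian is diagonal with entries 2, 6, 6 > 0, confirmed minimum.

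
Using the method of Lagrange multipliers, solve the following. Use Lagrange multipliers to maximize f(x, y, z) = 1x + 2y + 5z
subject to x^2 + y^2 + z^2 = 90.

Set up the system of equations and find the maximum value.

Lagrange conditions: 1 = 2*lambda*x, 2 = 2*lambda*y, 5 = 2*lambda*z
So x:1 = y:2 = z:5, i.e. x = 1t, y = 2t, z = 5t
Constraint: t^2*(1^2 + 2^2 + 5^2) = 90
  t^2 * 30 = 90  =>  t = sqrt(3)
Maximum = 1*1t + 2*2t + 5*5t = 30*sqrt(3) = sqrt(2700)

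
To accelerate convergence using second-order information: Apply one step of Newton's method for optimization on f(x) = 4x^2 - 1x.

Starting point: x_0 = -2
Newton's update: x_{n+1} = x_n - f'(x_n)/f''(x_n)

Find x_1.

f(x) = 4x^2 - 1x
f'(x) = 8x + (-1), f''(x) = 8
Newton step: x_1 = x_0 - f'(x_0)/f''(x_0)
f'(-2) = -17
x_1 = -2 - -17/8 = 1/8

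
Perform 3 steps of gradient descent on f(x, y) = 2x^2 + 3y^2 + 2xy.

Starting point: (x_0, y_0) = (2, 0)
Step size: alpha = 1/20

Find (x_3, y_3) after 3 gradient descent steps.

f(x,y) = 2x^2 + 3y^2 + 2xy
grad_x = 4x + 2y, grad_y = 6y + 2x
Step 1: grad = (8, 4), (8/5, -1/5)
Step 2: grad = (6, 2), (13/10, -3/10)
Step 3: grad = (23/5, 4/5), (107/100, -17/50)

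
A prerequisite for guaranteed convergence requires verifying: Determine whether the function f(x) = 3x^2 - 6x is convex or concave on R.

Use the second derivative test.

f(x) = 3x^2 - 6x
f'(x) = 6x - 6
f''(x) = 6
Since f''(x) = 6 > 0 for all x, f is convex on R.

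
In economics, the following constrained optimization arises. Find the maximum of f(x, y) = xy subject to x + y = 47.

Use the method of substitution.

Substitute y = 47 - x into f(x,y) = xy:
g(x) = x(47 - x) = 47x - x^2
g'(x) = 47 - 2x = 0  =>  x = 47/2
y = 47 - 47/2 = 47/2
Maximum value = (47/2) * (47/2) = 2209/4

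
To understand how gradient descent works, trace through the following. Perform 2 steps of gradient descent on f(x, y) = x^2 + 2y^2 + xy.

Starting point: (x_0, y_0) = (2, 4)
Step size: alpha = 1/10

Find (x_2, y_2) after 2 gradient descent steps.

f(x,y) = x^2 + 2y^2 + xy
grad_x = 2x + 1y, grad_y = 4y + 1x
Step 1: grad = (8, 18), (6/5, 11/5)
Step 2: grad = (23/5, 10), (37/50, 6/5)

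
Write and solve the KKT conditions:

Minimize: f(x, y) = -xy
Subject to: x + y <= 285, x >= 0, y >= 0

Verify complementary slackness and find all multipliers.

Problem: min -xy s.t. x + y <= 285 (multiplier lambda), x >= 0 (mu_x), y >= 0 (mu_y)
KKT stationarity: -y + lambda - mu_x = 0, -x + lambda - mu_y = 0, with lambda, mu_x, mu_y >= 0
Complementary slackness: lambda*(x + y - 285) = 0, mu_x*x = 0, mu_y*y = 0
If lambda = 0: y = -mu_x <= 0 and x = -mu_y <= 0 force x = y = 0 with f = 0; but x = y = 285/2 is feasible with f = -81225/4 < 0, so this is not the minimum. Hence lambda > 0 and x + y = 285.
Try x > 0, y > 0 (so mu_x = mu_y = 0): y = lambda, x = lambda => x = y = lambda
x + y = 285 => 2*lambda = 285 => lambda = 285/2
x* = y* = 285/2 > 0, consistent with mu_x = mu_y = 0.
(Any feasible point with x = 0 or y = 0 has f = 0 > -81225/4, so the minimum is not on those boundaries.)
min(-xy) = -81225/4 (i.e. max xy = 81225/4)
Multipliers: lambda = 285/2, mu_x = 0, mu_y = 0
Complementary slackness: lambda*(x + y - 285) = 285/2*(285/2 + 285/2 - 285) = 0, mu_x*x = 0*285/2 = 0, mu_y*y = 0*285/2 = 0. Satisfied.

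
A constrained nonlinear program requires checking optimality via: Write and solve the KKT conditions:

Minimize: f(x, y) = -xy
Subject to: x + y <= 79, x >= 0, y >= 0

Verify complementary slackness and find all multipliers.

Problem: min -xy s.t. x + y <= 79 (multiplier lambda), x >= 0 (mu_x), y >= 0 (mu_y)
KKT stationarity: -y + lambda - mu_x = 0, -x + lambda - mu_y = 0, with lambda, mu_x, mu_y >= 0
Complementary slackness: lambda*(x + y - 79) = 0, mu_x*x = 0, mu_y*y = 0
If lambda = 0: y = -mu_x <= 0 and x = -mu_y <= 0 force x = y = 0 with f = 0; but x = y = 79/2 is feasible with f = -6241/4 < 0, so this is not the minimum. Hence lambda > 0 and x + y = 79.
Try x > 0, y > 0 (so mu_x = mu_y = 0): y = lambda, x = lambda => x = y = lambda
x + y = 79 => 2*lambda = 79 => lambda = 79/2
x* = y* = 79/2 > 0, consistent with mu_x = mu_y = 0.
(Any feasible point with x = 0 or y = 0 has f = 0 > -6241/4, so the minimum is not on those boundaries.)
min(-xy) = -6241/4 (i.e. max xy = 6241/4)
Multipliers: lambda = 79/2, mu_x = 0, mu_y = 0
Complementary slackness: lambda*(x + y - 79) = 79/2*(79/2 + 79/2 - 79) = 0, mu_x*x = 0*79/2 = 0, mu_y*y = 0*79/2 = 0. Satisfied.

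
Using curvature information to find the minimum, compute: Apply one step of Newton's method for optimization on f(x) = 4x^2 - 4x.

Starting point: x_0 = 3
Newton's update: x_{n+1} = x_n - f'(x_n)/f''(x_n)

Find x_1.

f(x) = 4x^2 - 4x
f'(x) = 8x + (-4), f''(x) = 8
Newton step: x_1 = x_0 - f'(x_0)/f''(x_0)
f'(3) = 20
x_1 = 3 - 20/8 = 1/2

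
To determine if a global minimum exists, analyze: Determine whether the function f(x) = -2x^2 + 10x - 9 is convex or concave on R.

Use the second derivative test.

f(x) = -2x^2 + 10x - 9
f'(x) = -4x + 10
f''(x) = -4
Since f''(x) = -4 < 0 for all x, f is concave on R.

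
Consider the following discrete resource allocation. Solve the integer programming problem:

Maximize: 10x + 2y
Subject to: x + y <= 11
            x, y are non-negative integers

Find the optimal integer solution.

Objective: 10x + 2y, constraint: x + y <= 11
Coefficient of x is 10 >= coefficient of y is 2, so allocate the entire budget to x.
Optimal: x = 11, y = 0, value = 110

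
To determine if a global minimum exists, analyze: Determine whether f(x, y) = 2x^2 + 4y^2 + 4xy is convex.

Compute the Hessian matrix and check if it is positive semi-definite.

f(x,y) = 2x^2 + 4y^2 + 4xy
Hessian H = [[4, 4], [4, 8]]
trace(H) = 12, det(H) = 16
Eigenvalues: (12 +/- sqrt(80)) / 2 = 10.47, 1.528
Since both eigenvalues > 0, f is convex.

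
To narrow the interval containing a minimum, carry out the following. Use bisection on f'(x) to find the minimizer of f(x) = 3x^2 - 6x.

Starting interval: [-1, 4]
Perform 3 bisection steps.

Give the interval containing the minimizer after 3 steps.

Finding critical point of f(x) = 3x^2 - 6x using bisection on f'(x) = 6x + -6.
f'(x) = 0 when x = 1.
Starting interval: [-1, 4]
Step 1: mid = 3/2, f'(mid) = 3, new interval = [-1, 3/2]
Step 2: mid = 1/4, f'(mid) = -9/2, new interval = [1/4, 3/2]
Step 3: mid = 7/8, f'(mid) = -3/4, new interval = [7/8, 3/2]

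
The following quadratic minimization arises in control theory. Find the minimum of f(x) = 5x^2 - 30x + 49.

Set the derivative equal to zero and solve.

f(x) = 5x^2 - 30x + 49
f'(x) = 10x + (-30) = 0
x = 30/10 = 3
f(3) = 4
Since f''(x) = 10 > 0, this is a minimum.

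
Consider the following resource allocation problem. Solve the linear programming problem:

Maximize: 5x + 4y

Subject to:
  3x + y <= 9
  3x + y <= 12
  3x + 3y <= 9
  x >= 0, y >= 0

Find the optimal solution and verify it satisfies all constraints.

Feasible vertices: (0, 0), (0, 3), (3, 0)
Objective 5x + 4y at each vertex:
  (0, 0): 0
  (0, 3): 12
  (3, 0): 15
Maximum is 15 at (3, 0).
Verify constraints at (x, y) = (3, 0):
  3*3 + 1*0 = 9 <= 9 (active)
  3*3 + 1*0 = 9 <= 12
  3*3 + 3*0 = 9 <= 9 (active)
  x = 3 >= 0, y = 0 >= 0. All constraints satisfied.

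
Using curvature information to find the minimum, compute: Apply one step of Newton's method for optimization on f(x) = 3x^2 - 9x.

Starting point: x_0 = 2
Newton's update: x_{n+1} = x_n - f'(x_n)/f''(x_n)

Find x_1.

f(x) = 3x^2 - 9x
f'(x) = 6x + (-9), f''(x) = 6
Newton step: x_1 = x_0 - f'(x_0)/f''(x_0)
f'(2) = 3
x_1 = 2 - 3/6 = 3/2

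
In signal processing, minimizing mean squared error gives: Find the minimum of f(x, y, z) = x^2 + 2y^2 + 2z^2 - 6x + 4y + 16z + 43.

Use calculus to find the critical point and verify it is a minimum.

f(x,y,z) = x^2 + 2y^2 + 2z^2 - 6x + 4y + 16z + 43
df/dx = 2x + (-6) = 0 => x = 3
df/dy = 4y + (4) = 0 => y = -1
df/dz = 4z + (16) = 0 => z = -4
f(3,-1,-4) = 1*(3)^2 + 2*(-1)^2 + 2*(-4)^2 + -6*(3) + 4*(-1) + 16*(-4) + 43 = 0
Hessian is diagonal with entries 2, 4, 4 > 0, confirmed minimum.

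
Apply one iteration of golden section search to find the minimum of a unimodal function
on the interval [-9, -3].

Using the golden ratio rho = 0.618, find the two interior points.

Golden section search on [-9, -3].
Golden ratio rho = 0.618 (approx).
Interior points:
  x_1 = -9 + (1-0.618)*6 = -6.7080
  x_2 = -9 + 0.618*6 = -5.2920
Compare f(x_1) and f(x_2) to determine which subinterval to keep.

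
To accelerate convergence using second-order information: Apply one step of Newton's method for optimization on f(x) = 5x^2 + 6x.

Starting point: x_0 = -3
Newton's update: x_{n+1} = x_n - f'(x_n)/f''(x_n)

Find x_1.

f(x) = 5x^2 + 6x
f'(x) = 10x + (6), f''(x) = 10
Newton step: x_1 = x_0 - f'(x_0)/f''(x_0)
f'(-3) = -24
x_1 = -3 - -24/10 = -3/5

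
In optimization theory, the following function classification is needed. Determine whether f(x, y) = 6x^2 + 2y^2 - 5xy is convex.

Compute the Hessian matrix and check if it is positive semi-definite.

f(x,y) = 6x^2 + 2y^2 - 5xy
Hessian H = [[12, -5], [-5, 4]]
trace(H) = 16, det(H) = 23
Eigenvalues: (16 +/- sqrt(164)) / 2 = 14.4, 1.597
Since both eigenvalues > 0, f is convex.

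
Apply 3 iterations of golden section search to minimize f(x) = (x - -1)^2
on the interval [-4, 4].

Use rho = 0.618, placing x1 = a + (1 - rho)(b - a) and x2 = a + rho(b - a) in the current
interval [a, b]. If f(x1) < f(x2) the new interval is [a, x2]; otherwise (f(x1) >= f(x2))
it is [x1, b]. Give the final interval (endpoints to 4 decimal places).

Golden section search for min of f(x) = (x - -1)^2 on [-4, 4].
Each step: x1 = a + (1 - rho)(b - a), x2 = a + rho(b - a); if f(x1) < f(x2) keep [a, x2], otherwise keep [x1, b].
Step 1: [-4.0000, 4.0000], x1=-0.9440 (f=0.0031), x2=0.9440 (f=3.7791); f(x1) < f(x2) => keep [-4.0000, 0.9440]
Step 2: [-4.0000, 0.9440], x1=-2.1114 (f=1.2352), x2=-0.9446 (f=0.0031); f(x1) > f(x2) => keep [-2.1114, 0.9440]
Step 3: [-2.1114, 0.9440], x1=-0.9442 (f=0.0031), x2=-0.2232 (f=0.6035); f(x1) < f(x2) => keep [-2.1114, -0.2232]
Final interval: [-2.1114, -0.2232]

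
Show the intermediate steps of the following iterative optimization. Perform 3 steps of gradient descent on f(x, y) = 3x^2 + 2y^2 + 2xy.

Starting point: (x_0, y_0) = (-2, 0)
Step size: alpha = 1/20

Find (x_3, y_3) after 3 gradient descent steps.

f(x,y) = 3x^2 + 2y^2 + 2xy
grad_x = 6x + 2y, grad_y = 4y + 2x
Step 1: grad = (-12, -4), (-7/5, 1/5)
Step 2: grad = (-8, -2), (-1, 3/10)
Step 3: grad = (-27/5, -4/5), (-73/100, 17/50)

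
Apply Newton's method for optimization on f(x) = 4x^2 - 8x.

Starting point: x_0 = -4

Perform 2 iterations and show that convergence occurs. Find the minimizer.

f(x) = 4x^2 - 8x, f'(x) = 8x + (-8), f''(x) = 8
Step 1: f'(-4) = -40, x_1 = -4 - -40/8 = 1
Step 2: f'(1) = 0, x_2 = 1 (converged)
Newton's method converges in 1 step for quadratics.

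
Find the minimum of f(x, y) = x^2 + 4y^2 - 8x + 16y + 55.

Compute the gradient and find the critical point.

f(x,y) = x^2 + 4y^2 - 8x + 16y + 55
df/dx = 2x + (-8) = 0  =>  x = 4
df/dy = 8y + (16) = 0  =>  y = -2
f(4, -2) = 1*(4)^2 + 4*(-2)^2 + -8*(4) + 16*(-2) + 55 = 23
Hessian is diagonal with entries 2, 8 > 0, so this is a minimum.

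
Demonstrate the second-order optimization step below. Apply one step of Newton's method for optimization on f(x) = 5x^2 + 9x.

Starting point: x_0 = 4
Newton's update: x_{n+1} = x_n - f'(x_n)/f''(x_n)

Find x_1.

f(x) = 5x^2 + 9x
f'(x) = 10x + (9), f''(x) = 10
Newton step: x_1 = x_0 - f'(x_0)/f''(x_0)
f'(4) = 49
x_1 = 4 - 49/10 = -9/10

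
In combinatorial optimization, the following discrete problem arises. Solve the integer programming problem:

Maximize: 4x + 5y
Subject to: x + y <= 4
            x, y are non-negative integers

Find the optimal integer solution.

Objective: 4x + 5y, constraint: x + y <= 4
Coefficient of y is 5 > coefficient of x is 4, so allocate the entire budget to y.
Optimal: x = 0, y = 4, value = 20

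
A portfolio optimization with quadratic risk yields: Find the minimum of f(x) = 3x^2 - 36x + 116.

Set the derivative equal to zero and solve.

f(x) = 3x^2 - 36x + 116
f'(x) = 6x + (-36) = 0
x = 36/6 = 6
f(6) = 8
Since f''(x) = 6 > 0, this is a minimum.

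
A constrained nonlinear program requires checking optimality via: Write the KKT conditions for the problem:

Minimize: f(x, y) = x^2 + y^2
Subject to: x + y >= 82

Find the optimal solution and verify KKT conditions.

KKT conditions for min x^2 + y^2 s.t. x + y >= 82:
Stationarity: 2x = mu, 2y = mu
So x = y = mu/2.
Complementary slackness: mu*(x + y - 82) = 0
Primal feasibility: x + y >= 82; dual feasibility: mu >= 0
If mu = 0 then x = y = 0, but 0 + 0 < 82 is infeasible, so the constraint is active.
Constraint active: x + y = 2*(mu/2) = 82 => mu = 82
x = y = 41, f = 3362
Verify: stationarity 2*41 = 82 = mu; primal 41 + 41 = 82 >= 82; dual mu = 82 >= 0; complementary slackness 82*(82 - 82) = 0. All KKT conditions hold.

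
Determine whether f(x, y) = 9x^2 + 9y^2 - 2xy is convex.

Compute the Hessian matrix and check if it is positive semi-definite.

f(x,y) = 9x^2 + 9y^2 - 2xy
Hessian H = [[18, -2], [-2, 18]]
trace(H) = 36, det(H) = 320
Eigenvalues: (36 +/- sqrt(16)) / 2 = 20, 16
Since both eigenvalues > 0, f is convex.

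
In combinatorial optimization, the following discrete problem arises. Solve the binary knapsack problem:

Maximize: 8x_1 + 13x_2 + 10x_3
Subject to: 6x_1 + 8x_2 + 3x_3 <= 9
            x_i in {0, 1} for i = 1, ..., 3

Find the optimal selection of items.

Items: item 1 (v=8, w=6), item 2 (v=13, w=8), item 3 (v=10, w=3)
Capacity: 9
Checking all 8 subsets (w = total weight, v = total value):
  {}: w = 0, v = 0
  {1}: w = 6, v = 8
  {2}: w = 8, v = 13
  {3}: w = 3, v = 10
  {1, 2}: w = 14 > 9, infeasible
  {1, 3}: w = 9, v = 18
  {2, 3}: w = 11 > 9, infeasible
  {1, 2, 3}: w = 17 > 9, infeasible
Best feasible subset: items [1, 3]
Total weight: 9 <= 9, total value: 18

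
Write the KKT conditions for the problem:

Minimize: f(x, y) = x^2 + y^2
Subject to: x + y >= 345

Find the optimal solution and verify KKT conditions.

KKT conditions for min x^2 + y^2 s.t. x + y >= 345:
Stationarity: 2x = mu, 2y = mu
So x = y = mu/2.
Complementary slackness: mu*(x + y - 345) = 0
Primal feasibility: x + y >= 345; dual feasibility: mu >= 0
If mu = 0 then x = y = 0, but 0 + 0 < 345 is infeasible, so the constraint is active.
Constraint active: x + y = 2*(mu/2) = 345 => mu = 345
x = y = 345/2, f = 119025/2
Verify: stationarity 2*(345/2) = 345 = mu; primal 345/2 + 345/2 = 345 >= 345; dual mu = 345 >= 0; complementary slackness 345*(345 - 345) = 0. All KKT conditions hold.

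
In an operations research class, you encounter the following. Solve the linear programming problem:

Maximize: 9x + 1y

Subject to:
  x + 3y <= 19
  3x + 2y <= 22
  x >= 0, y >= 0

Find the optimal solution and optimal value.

Feasible vertices: (0, 0), (0, 19/3), (4, 5), (22/3, 0)
Objective 9x + 1y at each:
  (0, 0): 0
  (0, 19/3): 19/3
  (4, 5): 41
  (22/3, 0): 66
Maximum is 66 at (22/3, 0).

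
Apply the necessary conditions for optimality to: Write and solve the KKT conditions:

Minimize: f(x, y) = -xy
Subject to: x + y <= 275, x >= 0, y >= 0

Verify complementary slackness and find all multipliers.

Problem: min -xy s.t. x + y <= 275 (multiplier lambda), x >= 0 (mu_x), y >= 0 (mu_y)
KKT stationarity: -y + lambda - mu_x = 0, -x + lambda - mu_y = 0, with lambda, mu_x, mu_y >= 0
Complementary slackness: lambda*(x + y - 275) = 0, mu_x*x = 0, mu_y*y = 0
If lambda = 0: y = -mu_x <= 0 and x = -mu_y <= 0 force x = y = 0 with f = 0; but x = y = 275/2 is feasible with f = -75625/4 < 0, so this is not the minimum. Hence lambda > 0 and x + y = 275.
Try x > 0, y > 0 (so mu_x = mu_y = 0): y = lambda, x = lambda => x = y = lambda
x + y = 275 => 2*lambda = 275 => lambda = 275/2
x* = y* = 275/2 > 0, consistent with mu_x = mu_y = 0.
(Any feasible point with x = 0 or y = 0 has f = 0 > -75625/4, so the minimum is not on those boundaries.)
min(-xy) = -75625/4 (i.e. max xy = 75625/4)
Multipliers: lambda = 275/2, mu_x = 0, mu_y = 0
Complementary slackness: lambda*(x + y - 275) = 275/2*(275/2 + 275/2 - 275) = 0, mu_x*x = 0*275/2 = 0, mu_y*y = 0*275/2 = 0. Satisfied.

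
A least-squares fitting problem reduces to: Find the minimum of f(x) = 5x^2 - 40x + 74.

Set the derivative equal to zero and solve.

f(x) = 5x^2 - 40x + 74
f'(x) = 10x + (-40) = 0
x = 40/10 = 4
f(4) = -6
Since f''(x) = 10 > 0, this is a minimum.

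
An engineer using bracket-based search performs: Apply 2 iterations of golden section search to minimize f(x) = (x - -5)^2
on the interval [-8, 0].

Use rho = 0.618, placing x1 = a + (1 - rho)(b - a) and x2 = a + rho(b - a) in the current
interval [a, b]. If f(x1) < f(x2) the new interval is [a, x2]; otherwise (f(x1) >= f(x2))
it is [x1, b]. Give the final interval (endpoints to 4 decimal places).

Golden section search for min of f(x) = (x - -5)^2 on [-8, 0].
Each step: x1 = a + (1 - rho)(b - a), x2 = a + rho(b - a); if f(x1) < f(x2) keep [a, x2], otherwise keep [x1, b].
Step 1: [-8.0000, 0.0000], x1=-4.9440 (f=0.0031), x2=-3.0560 (f=3.7791); f(x1) < f(x2) => keep [-8.0000, -3.0560]
Step 2: [-8.0000, -3.0560], x1=-6.1114 (f=1.2352), x2=-4.9446 (f=0.0031); f(x1) > f(x2) => keep [-6.1114, -3.0560]
Final interval: [-6.1114, -3.0560]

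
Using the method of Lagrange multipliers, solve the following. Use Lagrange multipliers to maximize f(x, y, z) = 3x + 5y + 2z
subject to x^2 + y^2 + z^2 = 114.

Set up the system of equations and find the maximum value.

Lagrange conditions: 3 = 2*lambda*x, 5 = 2*lambda*y, 2 = 2*lambda*z
So x:3 = y:5 = z:2, i.e. x = 3t, y = 5t, z = 2t
Constraint: t^2*(3^2 + 5^2 + 2^2) = 114
  t^2 * 38 = 114  =>  t = sqrt(3)
Maximum = 3*3t + 5*5t + 2*2t = 38*sqrt(3) = sqrt(4332)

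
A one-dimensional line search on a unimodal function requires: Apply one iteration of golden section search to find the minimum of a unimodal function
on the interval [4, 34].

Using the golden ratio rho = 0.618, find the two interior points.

Golden section search on [4, 34].
Golden ratio rho = 0.618 (approx).
Interior points:
  x_1 = 4 + (1-0.618)*30 = 15.4600
  x_2 = 4 + 0.618*30 = 22.5400
Compare f(x_1) and f(x_2) to determine which subinterval to keep.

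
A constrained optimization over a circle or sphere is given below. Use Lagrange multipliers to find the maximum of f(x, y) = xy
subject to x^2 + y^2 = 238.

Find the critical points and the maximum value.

Lagrange conditions: y = 2*lambda*x and x = 2*lambda*y
If x = 0 then y = 0, violating the constraint, so x, y != 0.
Dividing: y/x = x/y => x^2 = y^2 => y = x or y = -x
Constraint: 2x^2 = 238 => x^2 = 119 => x = +/-sqrt(119)
Critical points: (sqrt(119), sqrt(119)), (-sqrt(119), -sqrt(119)), (sqrt(119), -sqrt(119)), (-sqrt(119), sqrt(119))
  y = x:  xy = x^2 = 119  at (sqrt(119), sqrt(119)) and (-sqrt(119), -sqrt(119))
  y = -x: xy = -x^2 = -119 at (sqrt(119), -sqrt(119)) and (-sqrt(119), sqrt(119))
Maximum xy = 119 at (sqrt(119), sqrt(119)) and (-sqrt(119), -sqrt(119))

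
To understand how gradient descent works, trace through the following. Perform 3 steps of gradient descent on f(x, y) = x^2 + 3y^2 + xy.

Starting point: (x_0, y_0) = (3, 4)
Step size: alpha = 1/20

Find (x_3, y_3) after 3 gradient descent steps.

f(x,y) = x^2 + 3y^2 + xy
grad_x = 2x + 1y, grad_y = 6y + 1x
Step 1: grad = (10, 27), (5/2, 53/20)
Step 2: grad = (153/20, 92/5), (847/400, 173/100)
Step 3: grad = (1193/200, 4999/400), (7277/4000, 8841/8000)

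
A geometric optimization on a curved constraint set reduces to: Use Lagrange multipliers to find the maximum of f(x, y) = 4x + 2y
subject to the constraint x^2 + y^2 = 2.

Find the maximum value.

Set up Lagrange conditions: grad f = lambda * grad g
  4 = 2*lambda*x
  2 = 2*lambda*y
From these: x/y = 4/2, so x = 4t, y = 2t for some t.
Substitute into constraint: (4t)^2 + (2t)^2 = 2
  t^2 * 20 = 2
  t = sqrt(2/20)
Maximum = 4*x + 2*y = (4^2 + 2^2)*t = 20 * sqrt(2/20) = sqrt(40)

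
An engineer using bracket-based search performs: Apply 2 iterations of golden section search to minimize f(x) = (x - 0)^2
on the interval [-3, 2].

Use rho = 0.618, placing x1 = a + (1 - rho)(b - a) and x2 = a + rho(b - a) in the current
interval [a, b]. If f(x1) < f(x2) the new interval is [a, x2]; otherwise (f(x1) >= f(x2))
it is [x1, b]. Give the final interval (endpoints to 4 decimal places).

Golden section search for min of f(x) = (x - 0)^2 on [-3, 2].
Each step: x1 = a + (1 - rho)(b - a), x2 = a + rho(b - a); if f(x1) < f(x2) keep [a, x2], otherwise keep [x1, b].
Step 1: [-3.0000, 2.0000], x1=-1.0900 (f=1.1881), x2=0.0900 (f=0.0081); f(x1) > f(x2) => keep [-1.0900, 2.0000]
Step 2: [-1.0900, 2.0000], x1=0.0904 (f=0.0082), x2=0.8196 (f=0.6718); f(x1) < f(x2) => keep [-1.0900, 0.8196]
Final interval: [-1.0900, 0.8196]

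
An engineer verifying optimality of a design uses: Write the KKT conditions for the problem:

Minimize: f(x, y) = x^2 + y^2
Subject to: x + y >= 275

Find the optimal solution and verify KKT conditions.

KKT conditions for min x^2 + y^2 s.t. x + y >= 275:
Stationarity: 2x = mu, 2y = mu
So x = y = mu/2.
Complementary slackness: mu*(x + y - 275) = 0
Primal feasibility: x + y >= 275; dual feasibility: mu >= 0
If mu = 0 then x = y = 0, but 0 + 0 < 275 is infeasible, so the constraint is active.
Constraint active: x + y = 2*(mu/2) = 275 => mu = 275
x = y = 275/2, f = 75625/2
Verify: stationarity 2*(275/2) = 275 = mu; primal 275/2 + 275/2 = 275 >= 275; dual mu = 275 >= 0; complementary slackness 275*(275 - 275) = 0. All KKT conditions hold.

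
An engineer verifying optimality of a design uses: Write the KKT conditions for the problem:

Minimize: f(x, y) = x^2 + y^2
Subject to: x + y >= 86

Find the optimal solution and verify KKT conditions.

KKT conditions for min x^2 + y^2 s.t. x + y >= 86:
Stationarity: 2x = mu, 2y = mu
So x = y = mu/2.
Complementary slackness: mu*(x + y - 86) = 0
Primal feasibility: x + y >= 86; dual feasibility: mu >= 0
If mu = 0 then x = y = 0, but 0 + 0 < 86 is infeasible, so the constraint is active.
Constraint active: x + y = 2*(mu/2) = 86 => mu = 86
x = y = 43, f = 3698
Verify: stationarity 2*43 = 86 = mu; primal 43 + 43 = 86 >= 86; dual mu = 86 >= 0; complementary slackness 86*(86 - 86) = 0. All KKT conditions hold.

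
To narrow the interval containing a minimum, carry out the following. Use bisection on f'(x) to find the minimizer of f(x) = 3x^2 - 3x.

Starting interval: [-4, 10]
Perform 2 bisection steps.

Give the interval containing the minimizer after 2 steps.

Finding critical point of f(x) = 3x^2 - 3x using bisection on f'(x) = 6x + -3.
f'(x) = 0 when x = 1/2.
Starting interval: [-4, 10]
Step 1: mid = 3, f'(mid) = 15, new interval = [-4, 3]
Step 2: mid = -1/2, f'(mid) = -6, new interval = [-1/2, 3]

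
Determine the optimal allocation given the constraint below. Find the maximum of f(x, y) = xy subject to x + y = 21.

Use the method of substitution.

Substitute y = 21 - x into f(x,y) = xy:
g(x) = x(21 - x) = 21x - x^2
g'(x) = 21 - 2x = 0  =>  x = 21/2
y = 21 - 21/2 = 21/2
Maximum value = (21/2) * (21/2) = 441/4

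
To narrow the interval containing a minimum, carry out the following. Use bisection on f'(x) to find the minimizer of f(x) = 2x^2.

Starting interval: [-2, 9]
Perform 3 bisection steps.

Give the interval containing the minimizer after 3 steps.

Finding critical point of f(x) = 2x^2 using bisection on f'(x) = 4x + 0.
f'(x) = 0 when x = 0.
Starting interval: [-2, 9]
Step 1: mid = 7/2, f'(mid) = 14, new interval = [-2, 7/2]
Step 2: mid = 3/4, f'(mid) = 3, new interval = [-2, 3/4]
Step 3: mid = -5/8, f'(mid) = -5/2, new interval = [-5/8, 3/4]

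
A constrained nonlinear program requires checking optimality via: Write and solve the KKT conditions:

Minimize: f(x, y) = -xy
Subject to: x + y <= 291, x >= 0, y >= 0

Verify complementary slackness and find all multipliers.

Problem: min -xy s.t. x + y <= 291 (multiplier lambda), x >= 0 (mu_x), y >= 0 (mu_y)
KKT stationarity: -y + lambda - mu_x = 0, -x + lambda - mu_y = 0, with lambda, mu_x, mu_y >= 0
Complementary slackness: lambda*(x + y - 291) = 0, mu_x*x = 0, mu_y*y = 0
If lambda = 0: y = -mu_x <= 0 and x = -mu_y <= 0 force x = y = 0 with f = 0; but x = y = 291/2 is feasible with f = -84681/4 < 0, so this is not the minimum. Hence lambda > 0 and x + y = 291.
Try x > 0, y > 0 (so mu_x = mu_y = 0): y = lambda, x = lambda => x = y = lambda
x + y = 291 => 2*lambda = 291 => lambda = 291/2
x* = y* = 291/2 > 0, consistent with mu_x = mu_y = 0.
(Any feasible point with x = 0 or y = 0 has f = 0 > -84681/4, so the minimum is not on those boundaries.)
min(-xy) = -84681/4 (i.e. max xy = 84681/4)
Multipliers: lambda = 291/2, mu_x = 0, mu_y = 0
Complementary slackness: lambda*(x + y - 291) = 291/2*(291/2 + 291/2 - 291) = 0, mu_x*x = 0*291/2 = 0, mu_y*y = 0*291/2 = 0. Satisfied.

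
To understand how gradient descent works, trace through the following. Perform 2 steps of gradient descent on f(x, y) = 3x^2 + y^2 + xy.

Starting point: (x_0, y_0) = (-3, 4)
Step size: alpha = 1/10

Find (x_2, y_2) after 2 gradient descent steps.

f(x,y) = 3x^2 + y^2 + xy
grad_x = 6x + 1y, grad_y = 2y + 1x
Step 1: grad = (-14, 5), (-8/5, 7/2)
Step 2: grad = (-61/10, 27/5), (-99/100, 74/25)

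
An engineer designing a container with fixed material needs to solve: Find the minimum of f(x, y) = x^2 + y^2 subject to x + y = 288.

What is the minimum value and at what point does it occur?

Substitute y = 288 - x into f(x,y) = x^2 + y^2:
g(x) = x^2 + (288 - x)^2 = 2x^2 - 576x + 82944
g'(x) = 4x - 576 = 0  =>  x = 144
y = 288 - 144 = 144
Minimum value = 144^2 + 144^2 = 41472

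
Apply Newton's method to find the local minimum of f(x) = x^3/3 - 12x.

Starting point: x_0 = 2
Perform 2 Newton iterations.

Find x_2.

f(x) = x^3/3 - 12x
f'(x) = x^2 - 12, f''(x) = 2x
Newton update: x_{n+1} = x_n - (x_n^2 - 12)/(2*x_n)
Step 1: x_0 = 2, f'=-8, f''=4, x_1 = 4
Step 2: x_1 = 4, f'=4, f''=8, x_2 = 7/2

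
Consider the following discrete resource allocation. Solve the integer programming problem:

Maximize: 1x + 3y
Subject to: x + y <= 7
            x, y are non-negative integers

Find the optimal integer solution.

Objective: 1x + 3y, constraint: x + y <= 7
Coefficient of y is 3 > coefficient of x is 1, so allocate the entire budget to y.
Optimal: x = 0, y = 7, value = 21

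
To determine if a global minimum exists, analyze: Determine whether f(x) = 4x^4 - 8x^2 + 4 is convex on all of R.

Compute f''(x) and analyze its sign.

f(x) = 4x^4 - 8x^2 + 4
f'(x) = 16x^3 + -16x
f''(x) = 48x^2 + -16
f''(0) = -16 < 0, so not convex near x = 0
Therefore, f is not globally convex on R.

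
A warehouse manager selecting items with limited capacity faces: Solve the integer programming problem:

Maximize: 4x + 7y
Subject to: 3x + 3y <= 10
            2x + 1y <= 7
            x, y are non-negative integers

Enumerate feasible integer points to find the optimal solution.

Constraint 1: 3x + 3y <= 10
Constraint 2: 2x + 1y <= 7
Feasible x range (need y >= 0): 0 <= x <= min(10/3, 7/2) => x in {0, ..., 3}.
Enumerate feasible integer points row by row (the coefficient of y is 7 > 0, so for each x the largest feasible y gives the best value):
  x = 0: y <= min((10 - 3*0)/3, (7 - 2*0)/1) => y in {0, ..., 3}; best 4*0 + 7*3 = 21
  x = 1: y <= min((10 - 3*1)/3, (7 - 2*1)/1) => y in {0, ..., 2}; best 4*1 + 7*2 = 18
  x = 2: y <= min((10 - 3*2)/3, (7 - 2*2)/1) => y in {0, ..., 1}; best 4*2 + 7*1 = 15
  x = 3: y <= min((10 - 3*3)/3, (7 - 2*3)/1) => y in {0}; best 4*3 + 7*0 = 12
The maximum 4x + 7y = 21 is achieved at x = 0, y = 3.
Check: 3*0 + 3*3 = 9 <= 10 and 2*0 + 1*3 = 3 <= 7.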